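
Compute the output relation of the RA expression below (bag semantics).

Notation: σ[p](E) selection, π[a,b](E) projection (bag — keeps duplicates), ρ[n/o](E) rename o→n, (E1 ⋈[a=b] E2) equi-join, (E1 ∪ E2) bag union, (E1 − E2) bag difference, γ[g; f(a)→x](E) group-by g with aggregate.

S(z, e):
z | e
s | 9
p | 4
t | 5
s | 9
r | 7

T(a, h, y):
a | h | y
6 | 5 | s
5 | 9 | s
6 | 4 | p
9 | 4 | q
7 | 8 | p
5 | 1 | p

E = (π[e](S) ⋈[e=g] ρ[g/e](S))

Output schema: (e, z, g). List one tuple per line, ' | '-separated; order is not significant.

Per-node cardinality:
  S → 5
  π[e](S) → 5
  S → 5
  ρ[g/e](S) → 5
  (π[e](S) ⋈[e=g] ρ[g/e](S)) → 7

== RESULT ==
e | z | g
4 | p | 4
5 | t | 5
7 | r | 7
9 | s | 9
9 | s | 9
9 | s | 9
9 | s | 9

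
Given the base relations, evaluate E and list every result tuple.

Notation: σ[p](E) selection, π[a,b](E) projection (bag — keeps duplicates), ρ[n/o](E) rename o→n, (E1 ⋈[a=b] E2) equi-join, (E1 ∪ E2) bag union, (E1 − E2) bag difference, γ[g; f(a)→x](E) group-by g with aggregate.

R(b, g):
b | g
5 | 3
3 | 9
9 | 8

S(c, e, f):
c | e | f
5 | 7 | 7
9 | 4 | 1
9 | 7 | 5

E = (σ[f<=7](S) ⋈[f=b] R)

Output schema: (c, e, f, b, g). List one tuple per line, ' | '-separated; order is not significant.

Subexpression sizes:
  S → 3
  σ[f<=7](S) → 3
  R → 3
  (σ[f<=7](S) ⋈[f=b] R) → 1

== RESULT ==
c | e | f | b | g
9 | 7 | 5 | 5 | 3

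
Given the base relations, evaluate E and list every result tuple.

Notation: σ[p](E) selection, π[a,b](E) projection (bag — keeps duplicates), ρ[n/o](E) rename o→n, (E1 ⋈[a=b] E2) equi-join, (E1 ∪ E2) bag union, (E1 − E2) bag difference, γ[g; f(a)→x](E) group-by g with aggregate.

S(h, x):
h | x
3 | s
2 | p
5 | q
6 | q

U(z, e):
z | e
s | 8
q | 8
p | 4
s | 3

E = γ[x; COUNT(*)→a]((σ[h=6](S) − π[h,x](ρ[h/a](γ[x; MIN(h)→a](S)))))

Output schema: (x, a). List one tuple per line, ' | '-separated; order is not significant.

Row counts bottom-up:
  S → 4
  σ[h=6](S) → 1
  S → 4
  γ[x; MIN(h)→a](S) → 3
  ρ[h/a](γ[x; MIN(h)→a](S)) → 3
  π[h,x](ρ[h/a](γ[x; MIN(h)→a](S))) → 3
  (σ[h=6](S) − π[h,x](ρ[h/a](γ[x; MIN(h)→a](S)))) → 1
  γ[x; COUNT(*)→a]((σ[h=6](S) − π[h,x](ρ[h/a](γ[x; MIN(h)→a](S))))) → 1

== RESULT ==
x | a
q | 1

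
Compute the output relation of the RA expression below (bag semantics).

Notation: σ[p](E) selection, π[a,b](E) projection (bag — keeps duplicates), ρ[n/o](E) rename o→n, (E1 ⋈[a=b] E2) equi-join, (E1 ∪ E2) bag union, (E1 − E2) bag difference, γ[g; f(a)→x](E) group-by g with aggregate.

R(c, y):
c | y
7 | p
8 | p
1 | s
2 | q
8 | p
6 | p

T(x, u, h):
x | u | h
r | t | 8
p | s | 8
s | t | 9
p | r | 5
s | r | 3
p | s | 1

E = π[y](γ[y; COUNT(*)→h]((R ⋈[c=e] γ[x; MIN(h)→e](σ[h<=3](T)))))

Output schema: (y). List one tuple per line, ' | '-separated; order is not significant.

Stepwise |·|:
  R → 6
  T → 6
  σ[h<=3](T) → 2
  γ[x; MIN(h)→e](σ[h<=3](T)) → 2
  (R ⋈[c=e] γ[x; MIN(h)→e](σ[h<=3](T))) → 1
  γ[y; COUNT(*)→h]((R ⋈[c=e] γ[x; MIN(h)→e](σ[h<=3](T)))) → 1
  π[y](γ[y; COUNT(*)→h]((R ⋈[c=e] γ[x; MIN(h)→e](σ[h<=3](T))))) → 1

== RESULT ==
y
s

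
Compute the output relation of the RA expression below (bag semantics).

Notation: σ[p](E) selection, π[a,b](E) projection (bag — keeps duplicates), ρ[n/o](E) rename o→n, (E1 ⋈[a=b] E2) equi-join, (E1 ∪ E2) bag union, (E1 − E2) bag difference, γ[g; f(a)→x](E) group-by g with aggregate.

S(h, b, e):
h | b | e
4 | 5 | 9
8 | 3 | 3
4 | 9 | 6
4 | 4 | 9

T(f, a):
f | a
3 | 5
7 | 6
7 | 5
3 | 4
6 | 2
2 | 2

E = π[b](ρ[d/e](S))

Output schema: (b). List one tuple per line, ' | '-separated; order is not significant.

Stepwise |·|:
  S → 4
  ρ[d/e](S) → 4
  π[b](ρ[d/e](S)) → 4

== RESULT ==
b
3
4
5
9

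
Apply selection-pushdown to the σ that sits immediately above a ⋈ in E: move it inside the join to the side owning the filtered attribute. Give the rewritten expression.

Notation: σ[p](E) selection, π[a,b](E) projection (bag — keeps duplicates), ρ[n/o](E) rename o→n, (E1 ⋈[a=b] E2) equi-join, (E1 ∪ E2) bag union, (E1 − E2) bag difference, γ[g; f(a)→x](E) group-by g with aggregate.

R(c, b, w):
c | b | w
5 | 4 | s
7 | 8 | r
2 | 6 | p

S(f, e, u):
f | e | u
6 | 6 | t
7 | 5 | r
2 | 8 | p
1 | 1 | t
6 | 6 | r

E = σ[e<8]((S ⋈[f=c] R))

σ filters on e, owned by the left side.
E' = (σ[e<8](S) ⋈[f=c] R)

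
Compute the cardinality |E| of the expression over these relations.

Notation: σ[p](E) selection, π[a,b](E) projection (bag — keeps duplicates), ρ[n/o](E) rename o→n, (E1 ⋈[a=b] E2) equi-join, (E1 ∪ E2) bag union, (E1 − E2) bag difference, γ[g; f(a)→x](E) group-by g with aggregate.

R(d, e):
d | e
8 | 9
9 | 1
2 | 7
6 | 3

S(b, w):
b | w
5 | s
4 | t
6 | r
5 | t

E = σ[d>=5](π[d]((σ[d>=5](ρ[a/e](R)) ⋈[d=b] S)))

Row counts bottom-up:
  R → 4
  ρ[a/e](R) → 4
  σ[d>=5](ρ[a/e](R)) → 3
  S → 4
  (σ[d>=5](ρ[a/e](R)) ⋈[d=b] S) → 1
  π[d]((σ[d>=5](ρ[a/e](R)) ⋈[d=b] S)) → 1
  σ[d>=5](π[d]((σ[d>=5](ρ[a/e](R)) ⋈[d=b] S))) → 1

|E| = 1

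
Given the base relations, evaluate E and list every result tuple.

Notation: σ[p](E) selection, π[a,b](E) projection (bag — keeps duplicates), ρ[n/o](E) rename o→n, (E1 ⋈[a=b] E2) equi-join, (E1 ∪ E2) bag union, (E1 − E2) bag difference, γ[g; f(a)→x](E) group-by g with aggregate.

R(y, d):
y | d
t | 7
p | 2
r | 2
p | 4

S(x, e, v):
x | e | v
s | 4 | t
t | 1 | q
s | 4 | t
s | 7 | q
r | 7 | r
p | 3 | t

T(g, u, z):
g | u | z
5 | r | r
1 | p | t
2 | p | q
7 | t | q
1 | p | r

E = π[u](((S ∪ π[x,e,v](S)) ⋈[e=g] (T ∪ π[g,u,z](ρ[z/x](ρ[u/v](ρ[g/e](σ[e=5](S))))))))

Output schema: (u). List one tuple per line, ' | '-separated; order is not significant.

Subexpression sizes:
  S → 6
  S → 6
  π[x,e,v](S) → 6
  (S ∪ π[x,e,v](S)) → 12
  T → 5
  S → 6
  σ[e=5](S) → 0
  ρ[g/e](σ[e=5](S)) → 0
  ρ[u/v](ρ[g/e](σ[e=5](S))) → 0
  ρ[z/x](ρ[u/v](ρ[g/e](σ[e=5](S)))) → 0
  π[g,u,z](ρ[z/x](ρ[u/v](ρ[g/e](σ[e=5](S))))) → 0
  (T ∪ π[g,u,z](ρ[z/x](ρ[u/v](ρ[g/e](σ[e=5](S)))))) → 5
  ((S ∪ π[x,e,v](S)) ⋈[e=g] (T ∪ π[g,u,z](ρ[z/x](ρ[u/v](ρ[g/e](σ[e=5](S))))))) → 8
  π[u](((S ∪ π[x,e,v](S)) ⋈[e=g] (T ∪ π[g,u,z](ρ[z/x](ρ[u/v](ρ[g/e](σ[e=5](S)))))))) → 8

== RESULT ==
u
p
p
p
p
t
t
t
t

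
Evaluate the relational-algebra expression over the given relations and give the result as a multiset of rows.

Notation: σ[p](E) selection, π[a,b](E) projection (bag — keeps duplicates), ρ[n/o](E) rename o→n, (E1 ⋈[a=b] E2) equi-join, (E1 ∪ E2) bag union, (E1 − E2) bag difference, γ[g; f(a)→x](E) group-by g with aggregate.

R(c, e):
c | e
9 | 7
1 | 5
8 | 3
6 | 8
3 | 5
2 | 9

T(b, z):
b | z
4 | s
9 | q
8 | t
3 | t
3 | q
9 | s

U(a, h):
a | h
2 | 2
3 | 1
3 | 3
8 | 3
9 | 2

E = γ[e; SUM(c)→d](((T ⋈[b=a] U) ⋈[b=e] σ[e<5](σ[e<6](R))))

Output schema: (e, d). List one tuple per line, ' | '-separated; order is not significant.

Per-node cardinality:
  T → 6
  U → 5
  (T ⋈[b=a] U) → 7
  R → 6
  σ[e<6](R) → 3
  σ[e<5](σ[e<6](R)) → 1
  ((T ⋈[b=a] U) ⋈[b=e] σ[e<5](σ[e<6](R))) → 4
  γ[e; SUM(c)→d](((T ⋈[b=a] U) ⋈[b=e] σ[e<5](σ[e<6](R)))) → 1

== RESULT ==
e | d
3 | 32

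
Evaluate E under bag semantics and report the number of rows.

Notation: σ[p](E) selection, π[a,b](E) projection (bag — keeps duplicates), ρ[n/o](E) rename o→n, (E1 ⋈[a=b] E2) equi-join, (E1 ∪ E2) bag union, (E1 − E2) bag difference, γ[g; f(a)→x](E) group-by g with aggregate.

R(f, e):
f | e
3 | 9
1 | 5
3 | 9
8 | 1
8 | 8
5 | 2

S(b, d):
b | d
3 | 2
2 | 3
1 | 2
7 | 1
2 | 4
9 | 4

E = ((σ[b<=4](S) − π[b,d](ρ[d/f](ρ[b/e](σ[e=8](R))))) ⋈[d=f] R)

Stepwise |·|:
  S → 6
  σ[b<=4](S) → 4
  R → 6
  σ[e=8](R) → 1
  ρ[b/e](σ[e=8](R)) → 1
  ρ[d/f](ρ[b/e](σ[e=8](R))) → 1
  π[b,d](ρ[d/f](ρ[b/e](σ[e=8](R)))) → 1
  (σ[b<=4](S) − π[b,d](ρ[d/f](ρ[b/e](σ[e=8](R))))) → 4
  R → 6
  ((σ[b<=4](S) − π[b,d](ρ[d/f](ρ[b/e](σ[e=8](R))))) ⋈[d=f] R) → 2

|E| = 2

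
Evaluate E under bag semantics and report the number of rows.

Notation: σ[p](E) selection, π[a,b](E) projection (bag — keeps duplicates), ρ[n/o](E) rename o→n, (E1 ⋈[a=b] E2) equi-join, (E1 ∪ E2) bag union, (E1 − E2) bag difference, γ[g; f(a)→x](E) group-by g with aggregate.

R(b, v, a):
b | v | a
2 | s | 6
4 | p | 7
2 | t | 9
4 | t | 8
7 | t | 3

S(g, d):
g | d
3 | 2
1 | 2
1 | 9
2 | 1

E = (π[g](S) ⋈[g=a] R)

Subexpression sizes:
  S → 4
  π[g](S) → 4
  R → 5
  (π[g](S) ⋈[g=a] R) → 1

|E| = 1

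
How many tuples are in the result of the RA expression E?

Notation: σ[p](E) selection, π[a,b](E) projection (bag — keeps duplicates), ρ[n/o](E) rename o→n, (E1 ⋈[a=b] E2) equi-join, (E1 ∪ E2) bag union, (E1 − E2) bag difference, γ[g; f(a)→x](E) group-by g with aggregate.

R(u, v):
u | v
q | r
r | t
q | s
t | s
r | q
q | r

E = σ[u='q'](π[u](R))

Row counts bottom-up:
  R → 6
  π[u](R) → 6
  σ[u='q'](π[u](R)) → 3

|E| = 3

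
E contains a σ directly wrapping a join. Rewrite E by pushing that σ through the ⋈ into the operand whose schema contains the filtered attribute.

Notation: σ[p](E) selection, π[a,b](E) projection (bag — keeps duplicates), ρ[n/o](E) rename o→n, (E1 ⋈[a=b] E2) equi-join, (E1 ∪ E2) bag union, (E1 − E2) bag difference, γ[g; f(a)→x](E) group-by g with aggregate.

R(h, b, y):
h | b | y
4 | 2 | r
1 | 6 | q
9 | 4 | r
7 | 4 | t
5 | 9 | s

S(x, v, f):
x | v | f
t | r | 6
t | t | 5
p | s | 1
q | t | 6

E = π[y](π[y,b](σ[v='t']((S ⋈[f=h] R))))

σ filters on v, owned by the left side.
E' = π[y](π[y,b]((σ[v='t'](S) ⋈[f=h] R)))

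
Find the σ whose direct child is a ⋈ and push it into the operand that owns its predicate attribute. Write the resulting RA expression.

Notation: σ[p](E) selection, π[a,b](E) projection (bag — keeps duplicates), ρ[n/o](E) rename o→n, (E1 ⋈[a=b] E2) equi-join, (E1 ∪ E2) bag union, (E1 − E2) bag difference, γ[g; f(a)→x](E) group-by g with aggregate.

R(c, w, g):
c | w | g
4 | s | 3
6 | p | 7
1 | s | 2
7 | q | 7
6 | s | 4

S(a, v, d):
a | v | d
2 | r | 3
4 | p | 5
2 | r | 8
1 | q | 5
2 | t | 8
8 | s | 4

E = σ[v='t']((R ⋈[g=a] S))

σ filters on v, owned by the right side.
E' = (R ⋈[g=a] σ[v='t'](S))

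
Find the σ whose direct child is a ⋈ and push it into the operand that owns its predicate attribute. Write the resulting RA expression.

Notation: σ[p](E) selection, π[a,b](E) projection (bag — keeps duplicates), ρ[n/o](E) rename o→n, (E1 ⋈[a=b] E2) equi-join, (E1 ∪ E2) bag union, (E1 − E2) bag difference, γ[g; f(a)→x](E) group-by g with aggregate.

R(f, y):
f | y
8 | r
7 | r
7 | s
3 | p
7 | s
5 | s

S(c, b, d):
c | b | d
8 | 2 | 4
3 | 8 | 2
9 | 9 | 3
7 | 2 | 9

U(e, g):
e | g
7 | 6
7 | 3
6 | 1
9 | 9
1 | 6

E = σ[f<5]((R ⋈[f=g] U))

σ filters on f, owned by the left side.
E' = (σ[f<5](R) ⋈[f=g] U)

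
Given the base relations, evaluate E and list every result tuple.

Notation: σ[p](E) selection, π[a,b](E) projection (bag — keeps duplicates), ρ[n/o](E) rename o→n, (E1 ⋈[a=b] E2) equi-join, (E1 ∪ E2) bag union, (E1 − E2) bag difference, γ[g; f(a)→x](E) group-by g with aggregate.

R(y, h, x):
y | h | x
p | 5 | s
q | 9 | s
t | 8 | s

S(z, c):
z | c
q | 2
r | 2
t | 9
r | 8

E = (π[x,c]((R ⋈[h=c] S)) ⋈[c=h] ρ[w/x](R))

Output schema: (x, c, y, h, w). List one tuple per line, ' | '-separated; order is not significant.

Stepwise |·|:
  R → 3
  S → 4
  (R ⋈[h=c] S) → 2
  π[x,c]((R ⋈[h=c] S)) → 2
  R → 3
  ρ[w/x](R) → 3
  (π[x,c]((R ⋈[h=c] S)) ⋈[c=h] ρ[w/x](R)) → 2

== RESULT ==
x | c | y | h | w
s | 8 | t | 8 | s
s | 9 | q | 9 | s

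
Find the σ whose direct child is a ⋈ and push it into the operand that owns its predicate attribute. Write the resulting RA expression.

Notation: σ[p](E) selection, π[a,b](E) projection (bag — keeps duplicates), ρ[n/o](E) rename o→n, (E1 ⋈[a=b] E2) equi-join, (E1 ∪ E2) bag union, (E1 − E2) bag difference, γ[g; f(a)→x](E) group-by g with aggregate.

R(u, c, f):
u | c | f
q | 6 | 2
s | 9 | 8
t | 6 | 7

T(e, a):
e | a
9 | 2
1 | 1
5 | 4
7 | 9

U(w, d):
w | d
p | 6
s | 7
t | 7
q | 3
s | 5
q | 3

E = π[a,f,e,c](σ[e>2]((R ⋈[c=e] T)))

σ filters on e, owned by the right side.
E' = π[a,f,e,c]((R ⋈[c=e] σ[e>2](T)))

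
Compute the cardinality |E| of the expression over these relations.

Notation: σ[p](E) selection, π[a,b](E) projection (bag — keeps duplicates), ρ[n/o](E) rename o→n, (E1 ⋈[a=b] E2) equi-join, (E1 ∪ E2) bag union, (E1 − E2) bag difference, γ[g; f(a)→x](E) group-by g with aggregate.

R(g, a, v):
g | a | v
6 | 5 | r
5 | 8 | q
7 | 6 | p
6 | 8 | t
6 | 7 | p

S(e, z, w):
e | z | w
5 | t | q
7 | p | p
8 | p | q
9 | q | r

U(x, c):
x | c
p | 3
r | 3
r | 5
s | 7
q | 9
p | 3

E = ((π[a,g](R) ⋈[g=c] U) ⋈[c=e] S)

Stepwise |·|:
  R → 5
  π[a,g](R) → 5
  U → 6
  (π[a,g](R) ⋈[g=c] U) → 2
  S → 4
  ((π[a,g](R) ⋈[g=c] U) ⋈[c=e] S) → 2

|E| = 2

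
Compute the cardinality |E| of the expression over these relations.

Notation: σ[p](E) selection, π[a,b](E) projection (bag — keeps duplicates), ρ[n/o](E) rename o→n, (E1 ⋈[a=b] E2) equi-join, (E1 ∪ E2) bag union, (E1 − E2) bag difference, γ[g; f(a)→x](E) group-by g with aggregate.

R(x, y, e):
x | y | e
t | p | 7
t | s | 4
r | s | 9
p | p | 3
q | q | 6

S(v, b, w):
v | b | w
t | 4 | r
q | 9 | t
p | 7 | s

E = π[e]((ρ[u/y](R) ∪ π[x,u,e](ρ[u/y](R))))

Row counts bottom-up:
  R → 5
  ρ[u/y](R) → 5
  R → 5
  ρ[u/y](R) → 5
  π[x,u,e](ρ[u/y](R)) → 5
  (ρ[u/y](R) ∪ π[x,u,e](ρ[u/y](R))) → 10
  π[e]((ρ[u/y](R) ∪ π[x,u,e](ρ[u/y](R)))) → 10

|E| = 10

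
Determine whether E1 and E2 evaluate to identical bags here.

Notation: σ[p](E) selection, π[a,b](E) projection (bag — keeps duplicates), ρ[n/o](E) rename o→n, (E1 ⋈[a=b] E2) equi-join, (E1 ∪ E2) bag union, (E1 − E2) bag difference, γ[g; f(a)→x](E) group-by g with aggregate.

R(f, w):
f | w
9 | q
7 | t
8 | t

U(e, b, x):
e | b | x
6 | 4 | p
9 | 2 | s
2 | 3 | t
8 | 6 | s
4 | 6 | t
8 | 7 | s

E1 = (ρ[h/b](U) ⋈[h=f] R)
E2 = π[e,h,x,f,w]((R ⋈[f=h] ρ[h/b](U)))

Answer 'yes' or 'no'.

E1 row counts bottom-up:
  U → 6
  ρ[h/b](U) → 6
  R → 3
  (ρ[h/b](U) ⋈[h=f] R) → 1
E2 row counts bottom-up:
  R → 3
  U → 6
  ρ[h/b](U) → 6
  (R ⋈[f=h] ρ[h/b](U)) → 1
  π[e,h,x,f,w]((R ⋈[f=h] ρ[h/b](U))) → 1

E1 and E2 produce the same multiset:
e | h | x | f | w
8 | 7 | s | 7 | t

yes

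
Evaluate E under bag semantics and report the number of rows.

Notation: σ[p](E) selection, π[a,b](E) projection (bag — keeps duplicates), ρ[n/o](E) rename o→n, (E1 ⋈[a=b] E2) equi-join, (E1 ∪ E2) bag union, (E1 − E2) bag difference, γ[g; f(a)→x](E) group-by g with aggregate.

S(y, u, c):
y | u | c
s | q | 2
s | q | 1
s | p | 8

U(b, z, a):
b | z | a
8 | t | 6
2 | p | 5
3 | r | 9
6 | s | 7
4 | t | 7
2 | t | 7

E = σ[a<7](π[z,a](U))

Stepwise |·|:
  U → 6
  π[z,a](U) → 6
  σ[a<7](π[z,a](U)) → 2

|E| = 2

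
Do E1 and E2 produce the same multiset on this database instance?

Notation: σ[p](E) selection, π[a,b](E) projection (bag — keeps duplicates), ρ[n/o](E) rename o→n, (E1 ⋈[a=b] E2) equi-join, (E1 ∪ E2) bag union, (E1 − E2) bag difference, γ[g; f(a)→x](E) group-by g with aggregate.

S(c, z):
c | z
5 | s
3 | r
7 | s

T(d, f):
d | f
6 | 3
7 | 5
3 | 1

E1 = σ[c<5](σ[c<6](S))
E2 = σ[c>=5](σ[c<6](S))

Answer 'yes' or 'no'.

E1 stepwise |·|:
  S → 3
  σ[c<6](S) → 2
  σ[c<5](σ[c<6](S)) → 1
E2 stepwise |·|:
  S → 3
  σ[c<6](S) → 2
  σ[c>=5](σ[c<6](S)) → 1

E1 result:
c | z
3 | r
E2 result:
c | z
5 | s
Witness: (5, 's') appears 0× in E1 but 1× in E2.

no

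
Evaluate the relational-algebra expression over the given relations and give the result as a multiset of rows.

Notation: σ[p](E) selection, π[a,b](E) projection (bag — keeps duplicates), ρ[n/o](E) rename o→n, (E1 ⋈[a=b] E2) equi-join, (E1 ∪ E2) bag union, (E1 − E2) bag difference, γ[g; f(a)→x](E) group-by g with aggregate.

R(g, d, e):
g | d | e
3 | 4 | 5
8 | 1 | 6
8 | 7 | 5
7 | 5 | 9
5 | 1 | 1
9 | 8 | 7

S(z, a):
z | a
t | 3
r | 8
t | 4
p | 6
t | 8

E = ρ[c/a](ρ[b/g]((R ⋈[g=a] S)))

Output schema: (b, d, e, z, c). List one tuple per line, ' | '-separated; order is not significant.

Stepwise |·|:
  R → 6
  S → 5
  (R ⋈[g=a] S) → 5
  ρ[b/g]((R ⋈[g=a] S)) → 5
  ρ[c/a](ρ[b/g]((R ⋈[g=a] S))) → 5

== RESULT ==
b | d | e | z | c
3 | 4 | 5 | t | 3
8 | 1 | 6 | r | 8
8 | 1 | 6 | t | 8
8 | 7 | 5 | r | 8
8 | 7 | 5 | t | 8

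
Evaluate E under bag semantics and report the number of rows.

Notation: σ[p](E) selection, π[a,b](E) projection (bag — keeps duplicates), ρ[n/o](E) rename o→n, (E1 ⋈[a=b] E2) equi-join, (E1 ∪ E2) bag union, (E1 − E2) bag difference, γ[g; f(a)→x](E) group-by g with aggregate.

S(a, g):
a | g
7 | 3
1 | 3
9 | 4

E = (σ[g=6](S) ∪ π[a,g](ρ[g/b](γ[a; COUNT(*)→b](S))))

Subexpression sizes:
  S → 3
  σ[g=6](S) → 0
  S → 3
  γ[a; COUNT(*)→b](S) → 3
  ρ[g/b](γ[a; COUNT(*)→b](S)) → 3
  π[a,g](ρ[g/b](γ[a; COUNT(*)→b](S))) → 3
  (σ[g=6](S) ∪ π[a,g](ρ[g/b](γ[a; COUNT(*)→b](S)))) → 3

|E| = 3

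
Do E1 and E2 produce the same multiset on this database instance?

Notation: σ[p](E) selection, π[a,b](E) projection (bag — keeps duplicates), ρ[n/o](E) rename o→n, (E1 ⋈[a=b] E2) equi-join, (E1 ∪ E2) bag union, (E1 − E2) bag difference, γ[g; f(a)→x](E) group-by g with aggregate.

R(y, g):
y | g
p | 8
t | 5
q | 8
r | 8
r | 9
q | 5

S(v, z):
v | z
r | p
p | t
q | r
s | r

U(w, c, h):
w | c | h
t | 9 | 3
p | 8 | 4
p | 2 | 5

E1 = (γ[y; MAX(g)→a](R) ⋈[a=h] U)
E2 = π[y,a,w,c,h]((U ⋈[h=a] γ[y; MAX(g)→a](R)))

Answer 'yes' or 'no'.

E1 per-node cardinality:
  R → 6
  γ[y; MAX(g)→a](R) → 4
  U → 3
  (γ[y; MAX(g)→a](R) ⋈[a=h] U) → 1
E2 per-node cardinality:
  U → 3
  R → 6
  γ[y; MAX(g)→a](R) → 4
  (U ⋈[h=a] γ[y; MAX(g)→a](R)) → 1
  π[y,a,w,c,h]((U ⋈[h=a] γ[y; MAX(g)→a](R))) → 1

E1 and E2 produce the same multiset:
y | a | w | c | h
t | 5 | p | 2 | 5

yes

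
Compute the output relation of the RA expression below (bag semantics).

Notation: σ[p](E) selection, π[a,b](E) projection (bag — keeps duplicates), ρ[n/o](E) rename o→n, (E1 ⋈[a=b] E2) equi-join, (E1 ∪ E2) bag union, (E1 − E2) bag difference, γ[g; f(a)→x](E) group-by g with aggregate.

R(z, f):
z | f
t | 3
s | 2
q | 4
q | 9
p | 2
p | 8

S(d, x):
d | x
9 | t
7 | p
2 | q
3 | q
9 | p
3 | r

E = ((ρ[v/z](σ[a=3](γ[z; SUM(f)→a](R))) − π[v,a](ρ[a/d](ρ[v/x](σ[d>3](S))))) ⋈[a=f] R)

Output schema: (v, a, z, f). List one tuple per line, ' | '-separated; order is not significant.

Subexpression sizes:
  R → 6
  γ[z; SUM(f)→a](R) → 4
  σ[a=3](γ[z; SUM(f)→a](R)) → 1
  ρ[v/z](σ[a=3](γ[z; SUM(f)→a](R))) → 1
  S → 6
  σ[d>3](S) → 3
  ρ[v/x](σ[d>3](S)) → 3
  ρ[a/d](ρ[v/x](σ[d>3](S))) → 3
  π[v,a](ρ[a/d](ρ[v/x](σ[d>3](S)))) → 3
  (ρ[v/z](σ[a=3](γ[z; SUM(f)→a](R))) − π[v,a](ρ[a/d](ρ[v/x](σ[d>3](S))))) → 1
  R → 6
  ((ρ[v/z](σ[a=3](γ[z; SUM(f)→a](R))) − π[v,a](ρ[a/d](ρ[v/x](σ[d>3](S))))) ⋈[a=f] R) → 1

== RESULT ==
v | a | z | f
t | 3 | t | 3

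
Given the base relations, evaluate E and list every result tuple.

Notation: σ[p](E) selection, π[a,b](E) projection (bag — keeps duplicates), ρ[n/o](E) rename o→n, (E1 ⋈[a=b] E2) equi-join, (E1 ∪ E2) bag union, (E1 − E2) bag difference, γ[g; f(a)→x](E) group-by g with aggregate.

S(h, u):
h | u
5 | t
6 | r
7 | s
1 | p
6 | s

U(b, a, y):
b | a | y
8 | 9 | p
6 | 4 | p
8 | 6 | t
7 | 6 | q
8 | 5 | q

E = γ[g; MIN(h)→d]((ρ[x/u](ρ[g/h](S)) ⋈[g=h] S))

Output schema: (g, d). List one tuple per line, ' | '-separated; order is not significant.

Stepwise |·|:
  S → 5
  ρ[g/h](S) → 5
  ρ[x/u](ρ[g/h](S)) → 5
  S → 5
  (ρ[x/u](ρ[g/h](S)) ⋈[g=h] S) → 7
  γ[g; MIN(h)→d]((ρ[x/u](ρ[g/h](S)) ⋈[g=h] S)) → 4

== RESULT ==
g | d
1 | 1
5 | 5
6 | 6
7 | 7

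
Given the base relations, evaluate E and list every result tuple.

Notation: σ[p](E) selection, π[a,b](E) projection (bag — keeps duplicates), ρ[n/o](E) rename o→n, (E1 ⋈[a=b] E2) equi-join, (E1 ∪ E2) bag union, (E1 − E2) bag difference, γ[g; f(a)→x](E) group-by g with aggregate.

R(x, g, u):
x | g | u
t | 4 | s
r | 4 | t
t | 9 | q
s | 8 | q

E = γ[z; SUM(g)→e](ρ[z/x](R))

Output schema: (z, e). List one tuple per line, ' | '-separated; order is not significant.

Subexpression sizes:
  R → 4
  ρ[z/x](R) → 4
  γ[z; SUM(g)→e](ρ[z/x](R)) → 3

== RESULT ==
z | e
r | 4
s | 8
t | 13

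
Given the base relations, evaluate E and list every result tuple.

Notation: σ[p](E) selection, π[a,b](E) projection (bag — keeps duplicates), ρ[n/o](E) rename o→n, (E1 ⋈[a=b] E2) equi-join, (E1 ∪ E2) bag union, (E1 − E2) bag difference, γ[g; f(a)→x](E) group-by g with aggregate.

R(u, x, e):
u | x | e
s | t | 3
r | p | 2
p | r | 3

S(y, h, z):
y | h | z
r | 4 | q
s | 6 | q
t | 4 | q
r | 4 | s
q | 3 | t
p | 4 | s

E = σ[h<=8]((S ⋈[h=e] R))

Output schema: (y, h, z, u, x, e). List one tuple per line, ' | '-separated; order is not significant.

Stepwise |·|:
  S → 6
  R → 3
  (S ⋈[h=e] R) → 2
  σ[h<=8]((S ⋈[h=e] R)) → 2

== RESULT ==
y | h | z | u | x | e
q | 3 | t | p | r | 3
q | 3 | t | s | t | 3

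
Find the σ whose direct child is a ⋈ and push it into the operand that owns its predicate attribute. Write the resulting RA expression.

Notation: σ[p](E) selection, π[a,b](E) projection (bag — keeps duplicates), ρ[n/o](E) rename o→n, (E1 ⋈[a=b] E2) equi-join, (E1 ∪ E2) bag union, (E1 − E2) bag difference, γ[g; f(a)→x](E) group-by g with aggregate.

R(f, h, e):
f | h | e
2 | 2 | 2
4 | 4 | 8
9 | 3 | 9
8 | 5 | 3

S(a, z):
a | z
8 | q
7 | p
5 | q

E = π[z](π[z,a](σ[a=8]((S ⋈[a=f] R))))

σ filters on a, owned by the left side.
E' = π[z](π[z,a]((σ[a=8](S) ⋈[a=f] R)))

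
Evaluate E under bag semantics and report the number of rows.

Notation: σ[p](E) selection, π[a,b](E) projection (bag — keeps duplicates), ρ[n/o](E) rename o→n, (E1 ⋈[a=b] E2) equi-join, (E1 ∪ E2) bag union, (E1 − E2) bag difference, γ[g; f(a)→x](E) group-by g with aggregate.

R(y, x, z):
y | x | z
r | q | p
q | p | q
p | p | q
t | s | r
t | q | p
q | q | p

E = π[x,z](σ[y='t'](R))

Row counts bottom-up:
  R → 6
  σ[y='t'](R) → 2
  π[x,z](σ[y='t'](R)) → 2

|E| = 2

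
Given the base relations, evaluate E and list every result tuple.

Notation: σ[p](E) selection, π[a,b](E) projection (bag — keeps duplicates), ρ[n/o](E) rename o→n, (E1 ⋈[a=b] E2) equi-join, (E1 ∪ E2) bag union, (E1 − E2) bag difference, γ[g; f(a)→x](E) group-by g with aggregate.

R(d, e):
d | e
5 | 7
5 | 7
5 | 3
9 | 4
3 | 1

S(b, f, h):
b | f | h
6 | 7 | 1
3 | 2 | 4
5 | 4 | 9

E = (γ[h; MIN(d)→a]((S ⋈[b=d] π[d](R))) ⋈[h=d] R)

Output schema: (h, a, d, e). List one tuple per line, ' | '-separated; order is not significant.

Per-node cardinality:
  S → 3
  R → 5
  π[d](R) → 5
  (S ⋈[b=d] π[d](R)) → 4
  γ[h; MIN(d)→a]((S ⋈[b=d] π[d](R))) → 2
  R → 5
  (γ[h; MIN(d)→a]((S ⋈[b=d] π[d](R))) ⋈[h=d] R) → 1

== RESULT ==
h | a | d | e
9 | 5 | 9 | 4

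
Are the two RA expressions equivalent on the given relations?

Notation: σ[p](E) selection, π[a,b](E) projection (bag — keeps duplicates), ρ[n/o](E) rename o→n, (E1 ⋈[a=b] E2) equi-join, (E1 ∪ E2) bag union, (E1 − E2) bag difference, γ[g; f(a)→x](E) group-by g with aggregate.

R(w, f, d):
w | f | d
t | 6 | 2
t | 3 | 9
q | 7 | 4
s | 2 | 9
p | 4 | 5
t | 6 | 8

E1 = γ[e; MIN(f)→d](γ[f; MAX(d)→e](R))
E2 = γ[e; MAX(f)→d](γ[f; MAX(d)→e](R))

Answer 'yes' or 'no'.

E1 subexpression sizes:
  R → 6
  γ[f; MAX(d)→e](R) → 5
  γ[e; MIN(f)→d](γ[f; MAX(d)→e](R)) → 4
E2 subexpression sizes:
  R → 6
  γ[f; MAX(d)→e](R) → 5
  γ[e; MAX(f)→d](γ[f; MAX(d)→e](R)) → 4

E1 result:
e | d
4 | 7
5 | 4
8 | 6
9 | 2
E2 result:
e | d
4 | 7
5 | 4
8 | 6
9 | 3
Witness: (9, 3) appears 0× in E1 but 1× in E2.

no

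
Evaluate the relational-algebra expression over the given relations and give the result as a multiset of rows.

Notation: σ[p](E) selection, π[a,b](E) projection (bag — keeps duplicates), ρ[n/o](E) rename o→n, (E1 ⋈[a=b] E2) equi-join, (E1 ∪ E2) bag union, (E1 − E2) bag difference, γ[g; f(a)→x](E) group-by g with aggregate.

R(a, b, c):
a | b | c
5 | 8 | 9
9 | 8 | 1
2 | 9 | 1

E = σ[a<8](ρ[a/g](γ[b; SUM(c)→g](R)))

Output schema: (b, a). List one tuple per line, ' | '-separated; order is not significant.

Per-node cardinality:
  R → 3
  γ[b; SUM(c)→g](R) → 2
  ρ[a/g](γ[b; SUM(c)→g](R)) → 2
  σ[a<8](ρ[a/g](γ[b; SUM(c)→g](R))) → 1

== RESULT ==
b | a
9 | 1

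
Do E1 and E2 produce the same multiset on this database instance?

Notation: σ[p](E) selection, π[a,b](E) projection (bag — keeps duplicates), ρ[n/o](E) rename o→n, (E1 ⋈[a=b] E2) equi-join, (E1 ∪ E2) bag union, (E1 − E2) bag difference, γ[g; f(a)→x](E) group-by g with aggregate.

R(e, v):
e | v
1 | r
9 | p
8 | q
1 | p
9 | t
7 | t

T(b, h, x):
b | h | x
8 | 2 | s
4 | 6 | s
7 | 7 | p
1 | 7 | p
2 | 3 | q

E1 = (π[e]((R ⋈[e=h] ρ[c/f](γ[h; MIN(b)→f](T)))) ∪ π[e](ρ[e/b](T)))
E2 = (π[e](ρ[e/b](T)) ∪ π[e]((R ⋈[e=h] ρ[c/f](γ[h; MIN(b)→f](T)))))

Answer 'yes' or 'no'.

E1 stepwise |·|:
  R → 6
  T → 5
  γ[h; MIN(b)→f](T) → 4
  ρ[c/f](γ[h; MIN(b)→f](T)) → 4
  (R ⋈[e=h] ρ[c/f](γ[h; MIN(b)→f](T))) → 1
  π[e]((R ⋈[e=h] ρ[c/f](γ[h; MIN(b)→f](T)))) → 1
  T → 5
  ρ[e/b](T) → 5
  π[e](ρ[e/b](T)) → 5
  (π[e]((R ⋈[e=h] ρ[c/f](γ[h; MIN(b)→f](T)))) ∪ π[e](ρ[e/b](T))) → 6
E2 stepwise |·|:
  T → 5
  ρ[e/b](T) → 5
  π[e](ρ[e/b](T)) → 5
  R → 6
  T → 5
  γ[h; MIN(b)→f](T) → 4
  ρ[c/f](γ[h; MIN(b)→f](T)) → 4
  (R ⋈[e=h] ρ[c/f](γ[h; MIN(b)→f](T))) → 1
  π[e]((R ⋈[e=h] ρ[c/f](γ[h; MIN(b)→f](T)))) → 1
  (π[e](ρ[e/b](T)) ∪ π[e]((R ⋈[e=h] ρ[c/f](γ[h; MIN(b)→f](T))))) → 6

E1 and E2 produce the same multiset:
e
1
2
4
7
7
8

yes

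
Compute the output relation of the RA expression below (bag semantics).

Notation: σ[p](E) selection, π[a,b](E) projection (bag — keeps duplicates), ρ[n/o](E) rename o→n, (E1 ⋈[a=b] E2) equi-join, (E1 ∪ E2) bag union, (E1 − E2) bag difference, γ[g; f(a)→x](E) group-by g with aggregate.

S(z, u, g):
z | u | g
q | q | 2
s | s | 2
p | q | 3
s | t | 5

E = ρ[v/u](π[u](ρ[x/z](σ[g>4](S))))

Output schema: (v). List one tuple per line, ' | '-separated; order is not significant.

Row counts bottom-up:
  S → 4
  σ[g>4](S) → 1
  ρ[x/z](σ[g>4](S)) → 1
  π[u](ρ[x/z](σ[g>4](S))) → 1
  ρ[v/u](π[u](ρ[x/z](σ[g>4](S)))) → 1

== RESULT ==
v
t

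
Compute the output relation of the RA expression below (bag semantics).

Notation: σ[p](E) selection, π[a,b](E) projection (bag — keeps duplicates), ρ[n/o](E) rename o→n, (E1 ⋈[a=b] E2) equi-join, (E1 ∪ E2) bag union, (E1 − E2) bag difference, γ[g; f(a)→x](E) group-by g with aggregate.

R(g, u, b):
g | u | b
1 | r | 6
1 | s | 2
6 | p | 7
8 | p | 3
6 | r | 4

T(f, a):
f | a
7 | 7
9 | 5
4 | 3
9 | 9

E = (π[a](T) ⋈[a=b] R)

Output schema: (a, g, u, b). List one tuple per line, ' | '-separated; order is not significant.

Stepwise |·|:
  T → 4
  π[a](T) → 4
  R → 5
  (π[a](T) ⋈[a=b] R) → 2

== RESULT ==
a | g | u | b
3 | 8 | p | 3
7 | 6 | p | 7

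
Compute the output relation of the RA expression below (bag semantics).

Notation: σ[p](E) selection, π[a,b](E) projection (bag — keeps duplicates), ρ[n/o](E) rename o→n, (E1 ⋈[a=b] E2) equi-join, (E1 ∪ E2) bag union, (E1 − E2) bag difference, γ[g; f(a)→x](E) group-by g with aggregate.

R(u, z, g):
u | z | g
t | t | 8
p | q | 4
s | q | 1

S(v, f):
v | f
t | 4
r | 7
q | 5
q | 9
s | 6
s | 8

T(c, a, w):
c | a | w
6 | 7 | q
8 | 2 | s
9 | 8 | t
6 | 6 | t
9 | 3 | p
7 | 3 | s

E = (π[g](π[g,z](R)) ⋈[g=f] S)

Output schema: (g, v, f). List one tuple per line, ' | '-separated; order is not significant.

Row counts bottom-up:
  R → 3
  π[g,z](R) → 3
  π[g](π[g,z](R)) → 3
  S → 6
  (π[g](π[g,z](R)) ⋈[g=f] S) → 2

== RESULT ==
g | v | f
4 | t | 4
8 | s | 8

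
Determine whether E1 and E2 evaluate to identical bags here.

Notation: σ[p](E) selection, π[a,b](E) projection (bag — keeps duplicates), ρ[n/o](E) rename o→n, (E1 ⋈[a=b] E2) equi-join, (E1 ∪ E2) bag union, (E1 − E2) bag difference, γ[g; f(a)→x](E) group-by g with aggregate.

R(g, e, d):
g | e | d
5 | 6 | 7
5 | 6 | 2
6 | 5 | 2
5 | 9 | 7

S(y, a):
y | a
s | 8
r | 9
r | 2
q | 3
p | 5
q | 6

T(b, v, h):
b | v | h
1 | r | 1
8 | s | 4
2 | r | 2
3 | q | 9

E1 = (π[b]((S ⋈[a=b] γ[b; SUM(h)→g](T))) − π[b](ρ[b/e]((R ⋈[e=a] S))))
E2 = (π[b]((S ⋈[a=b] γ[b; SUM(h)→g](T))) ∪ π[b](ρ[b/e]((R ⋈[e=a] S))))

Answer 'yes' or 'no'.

E1 per-node cardinality:
  S → 6
  T → 4
  γ[b; SUM(h)→g](T) → 4
  (S ⋈[a=b] γ[b; SUM(h)→g](T)) → 3
  π[b]((S ⋈[a=b] γ[b; SUM(h)→g](T))) → 3
  R → 4
  S → 6
  (R ⋈[e=a] S) → 4
  ρ[b/e]((R ⋈[e=a] S)) → 4
  π[b](ρ[b/e]((R ⋈[e=a] S))) → 4
  (π[b]((S ⋈[a=b] γ[b; SUM(h)→g](T))) − π[b](ρ[b/e]((R ⋈[e=a] S)))) → 3
E2 per-node cardinality:
  S → 6
  T → 4
  γ[b; SUM(h)→g](T) → 4
  (S ⋈[a=b] γ[b; SUM(h)→g](T)) → 3
  π[b]((S ⋈[a=b] γ[b; SUM(h)→g](T))) → 3
  R → 4
  S → 6
  (R ⋈[e=a] S) → 4
  ρ[b/e]((R ⋈[e=a] S)) → 4
  π[b](ρ[b/e]((R ⋈[e=a] S))) → 4
  (π[b]((S ⋈[a=b] γ[b; SUM(h)→g](T))) ∪ π[b](ρ[b/e]((R ⋈[e=a] S)))) → 7

E1 result:
b
2
3
8
E2 result:
b
2
3
5
6
6
8
9
Witness: (6,) appears 0× in E1 but 2× in E2.

no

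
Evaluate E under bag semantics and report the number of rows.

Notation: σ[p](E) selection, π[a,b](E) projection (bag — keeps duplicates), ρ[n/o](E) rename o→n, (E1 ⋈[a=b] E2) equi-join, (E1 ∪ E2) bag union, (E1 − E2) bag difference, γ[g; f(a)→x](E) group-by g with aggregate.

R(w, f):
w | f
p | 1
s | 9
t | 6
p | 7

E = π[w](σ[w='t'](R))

Row counts bottom-up:
  R → 4
  σ[w='t'](R) → 1
  π[w](σ[w='t'](R)) → 1

|E| = 1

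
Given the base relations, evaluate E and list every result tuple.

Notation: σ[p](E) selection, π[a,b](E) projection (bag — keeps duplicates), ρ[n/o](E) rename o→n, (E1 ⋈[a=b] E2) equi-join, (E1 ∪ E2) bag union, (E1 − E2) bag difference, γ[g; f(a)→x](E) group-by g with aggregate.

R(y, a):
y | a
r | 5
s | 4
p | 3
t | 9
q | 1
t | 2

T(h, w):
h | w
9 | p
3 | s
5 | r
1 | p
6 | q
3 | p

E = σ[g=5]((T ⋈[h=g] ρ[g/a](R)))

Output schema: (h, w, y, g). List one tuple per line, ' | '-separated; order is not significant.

Per-node cardinality:
  T → 6
  R → 6
  ρ[g/a](R) → 6
  (T ⋈[h=g] ρ[g/a](R)) → 5
  σ[g=5]((T ⋈[h=g] ρ[g/a](R))) → 1

== RESULT ==
h | w | y | g
5 | r | r | 5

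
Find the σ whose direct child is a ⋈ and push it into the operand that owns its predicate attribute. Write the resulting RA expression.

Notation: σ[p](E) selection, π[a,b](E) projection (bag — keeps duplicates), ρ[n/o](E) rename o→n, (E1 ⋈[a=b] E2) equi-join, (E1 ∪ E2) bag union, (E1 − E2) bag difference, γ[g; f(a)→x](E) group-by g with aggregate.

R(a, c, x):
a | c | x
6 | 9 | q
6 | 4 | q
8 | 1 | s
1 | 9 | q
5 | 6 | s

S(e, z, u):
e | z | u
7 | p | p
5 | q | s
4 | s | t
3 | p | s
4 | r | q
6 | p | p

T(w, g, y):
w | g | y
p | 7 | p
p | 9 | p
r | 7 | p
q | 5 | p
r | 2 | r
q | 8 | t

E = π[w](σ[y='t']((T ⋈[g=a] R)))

σ filters on y, owned by the left side.
E' = π[w]((σ[y='t'](T) ⋈[g=a] R))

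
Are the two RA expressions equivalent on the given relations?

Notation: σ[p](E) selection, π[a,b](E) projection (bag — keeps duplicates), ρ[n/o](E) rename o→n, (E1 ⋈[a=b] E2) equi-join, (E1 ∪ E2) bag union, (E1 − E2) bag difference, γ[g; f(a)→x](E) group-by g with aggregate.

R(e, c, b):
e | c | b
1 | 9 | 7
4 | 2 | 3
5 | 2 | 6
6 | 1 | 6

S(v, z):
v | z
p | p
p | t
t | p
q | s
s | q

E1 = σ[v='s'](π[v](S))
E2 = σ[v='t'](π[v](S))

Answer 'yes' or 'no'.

E1 row counts bottom-up:
  S → 5
  π[v](S) → 5
  σ[v='s'](π[v](S)) → 1
E2 row counts bottom-up:
  S → 5
  π[v](S) → 5
  σ[v='t'](π[v](S)) → 1

E1 result:
v
s
E2 result:
v
t
Witness: ('t',) appears 0× in E1 but 1× in E2.

no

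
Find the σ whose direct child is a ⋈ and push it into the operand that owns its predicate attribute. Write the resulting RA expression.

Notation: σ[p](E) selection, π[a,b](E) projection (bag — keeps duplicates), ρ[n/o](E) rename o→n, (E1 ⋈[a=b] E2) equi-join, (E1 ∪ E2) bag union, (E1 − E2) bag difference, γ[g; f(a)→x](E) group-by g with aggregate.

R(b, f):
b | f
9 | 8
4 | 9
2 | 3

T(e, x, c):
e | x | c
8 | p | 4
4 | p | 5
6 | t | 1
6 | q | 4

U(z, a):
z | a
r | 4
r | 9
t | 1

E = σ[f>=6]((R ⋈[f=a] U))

σ filters on f, owned by the left side.
E' = (σ[f>=6](R) ⋈[f=a] U)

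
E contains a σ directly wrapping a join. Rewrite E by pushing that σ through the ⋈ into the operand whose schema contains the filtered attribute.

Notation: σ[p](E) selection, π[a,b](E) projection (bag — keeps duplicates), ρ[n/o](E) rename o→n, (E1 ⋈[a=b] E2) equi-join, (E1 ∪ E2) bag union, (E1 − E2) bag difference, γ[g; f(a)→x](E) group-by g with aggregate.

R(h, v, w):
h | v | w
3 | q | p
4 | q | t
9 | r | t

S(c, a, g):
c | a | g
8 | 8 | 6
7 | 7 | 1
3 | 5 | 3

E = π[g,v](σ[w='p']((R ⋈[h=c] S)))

σ filters on w, owned by the left side.
E' = π[g,v]((σ[w='p'](R) ⋈[h=c] S))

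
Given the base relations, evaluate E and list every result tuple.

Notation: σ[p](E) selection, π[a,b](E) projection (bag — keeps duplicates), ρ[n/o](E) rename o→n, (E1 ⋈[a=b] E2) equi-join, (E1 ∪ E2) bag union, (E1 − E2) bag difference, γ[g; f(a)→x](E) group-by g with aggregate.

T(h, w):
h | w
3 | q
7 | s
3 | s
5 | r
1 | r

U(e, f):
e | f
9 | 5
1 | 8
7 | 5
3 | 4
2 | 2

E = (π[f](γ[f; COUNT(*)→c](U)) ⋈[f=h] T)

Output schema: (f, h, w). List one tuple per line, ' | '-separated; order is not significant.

Subexpression sizes:
  U → 5
  γ[f; COUNT(*)→c](U) → 4
  π[f](γ[f; COUNT(*)→c](U)) → 4
  T → 5
  (π[f](γ[f; COUNT(*)→c](U)) ⋈[f=h] T) → 1

== RESULT ==
f | h | w
5 | 5 | r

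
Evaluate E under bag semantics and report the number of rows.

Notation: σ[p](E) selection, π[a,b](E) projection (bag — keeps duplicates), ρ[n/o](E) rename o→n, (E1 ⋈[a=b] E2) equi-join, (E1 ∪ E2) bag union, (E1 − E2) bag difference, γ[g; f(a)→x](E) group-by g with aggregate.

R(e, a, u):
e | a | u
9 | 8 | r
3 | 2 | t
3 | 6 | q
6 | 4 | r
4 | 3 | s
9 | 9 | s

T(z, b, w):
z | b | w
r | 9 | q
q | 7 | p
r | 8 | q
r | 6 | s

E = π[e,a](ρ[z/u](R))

Subexpression sizes:
  R → 6
  ρ[z/u](R) → 6
  π[e,a](ρ[z/u](R)) → 6

|E| = 6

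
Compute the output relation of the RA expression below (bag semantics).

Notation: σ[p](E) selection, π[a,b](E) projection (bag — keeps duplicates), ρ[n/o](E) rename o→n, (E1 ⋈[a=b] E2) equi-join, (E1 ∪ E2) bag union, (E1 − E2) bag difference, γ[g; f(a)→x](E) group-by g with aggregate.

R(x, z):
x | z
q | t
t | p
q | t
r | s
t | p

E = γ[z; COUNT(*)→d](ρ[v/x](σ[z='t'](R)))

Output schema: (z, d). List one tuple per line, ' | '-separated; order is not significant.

Per-node cardinality:
  R → 5
  σ[z='t'](R) → 2
  ρ[v/x](σ[z='t'](R)) → 2
  γ[z; COUNT(*)→d](ρ[v/x](σ[z='t'](R))) → 1

== RESULT ==
z | d
t | 2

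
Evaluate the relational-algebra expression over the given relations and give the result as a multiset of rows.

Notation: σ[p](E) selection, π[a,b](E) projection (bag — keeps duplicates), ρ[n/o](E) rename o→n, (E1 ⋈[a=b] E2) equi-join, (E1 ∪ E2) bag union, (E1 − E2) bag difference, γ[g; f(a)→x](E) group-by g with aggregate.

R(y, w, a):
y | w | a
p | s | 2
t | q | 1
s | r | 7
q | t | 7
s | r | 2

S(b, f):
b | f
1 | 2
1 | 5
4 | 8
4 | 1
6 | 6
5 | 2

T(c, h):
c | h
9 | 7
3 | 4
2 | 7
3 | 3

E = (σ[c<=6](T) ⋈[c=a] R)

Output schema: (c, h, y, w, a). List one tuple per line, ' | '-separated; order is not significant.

Stepwise |·|:
  T → 4
  σ[c<=6](T) → 3
  R → 5
  (σ[c<=6](T) ⋈[c=a] R) → 2

== RESULT ==
c | h | y | w | a
2 | 7 | p | s | 2
2 | 7 | s | r | 2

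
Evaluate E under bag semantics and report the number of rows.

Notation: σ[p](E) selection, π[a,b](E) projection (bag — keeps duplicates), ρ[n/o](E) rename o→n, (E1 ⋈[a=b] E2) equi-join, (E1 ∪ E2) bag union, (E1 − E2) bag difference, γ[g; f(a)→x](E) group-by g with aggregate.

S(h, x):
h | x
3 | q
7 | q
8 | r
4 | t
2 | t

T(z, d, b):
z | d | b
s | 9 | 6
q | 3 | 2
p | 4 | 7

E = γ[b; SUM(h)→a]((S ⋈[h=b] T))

Stepwise |·|:
  S → 5
  T → 3
  (S ⋈[h=b] T) → 2
  γ[b; SUM(h)→a]((S ⋈[h=b] T)) → 2

|E| = 2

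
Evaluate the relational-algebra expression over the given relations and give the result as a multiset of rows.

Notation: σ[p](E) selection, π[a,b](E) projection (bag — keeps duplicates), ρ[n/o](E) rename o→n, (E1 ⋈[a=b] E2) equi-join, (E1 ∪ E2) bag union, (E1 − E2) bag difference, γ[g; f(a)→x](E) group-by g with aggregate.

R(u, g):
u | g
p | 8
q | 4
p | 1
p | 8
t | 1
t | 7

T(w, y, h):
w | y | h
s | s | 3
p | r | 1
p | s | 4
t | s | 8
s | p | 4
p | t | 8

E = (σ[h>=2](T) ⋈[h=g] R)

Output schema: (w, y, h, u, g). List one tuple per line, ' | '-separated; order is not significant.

Stepwise |·|:
  T → 6
  σ[h>=2](T) → 5
  R → 6
  (σ[h>=2](T) ⋈[h=g] R) → 6

== RESULT ==
w | y | h | u | g
p | s | 4 | q | 4
p | t | 8 | p | 8
p | t | 8 | p | 8
s | p | 4 | q | 4
t | s | 8 | p | 8
t | s | 8 | p | 8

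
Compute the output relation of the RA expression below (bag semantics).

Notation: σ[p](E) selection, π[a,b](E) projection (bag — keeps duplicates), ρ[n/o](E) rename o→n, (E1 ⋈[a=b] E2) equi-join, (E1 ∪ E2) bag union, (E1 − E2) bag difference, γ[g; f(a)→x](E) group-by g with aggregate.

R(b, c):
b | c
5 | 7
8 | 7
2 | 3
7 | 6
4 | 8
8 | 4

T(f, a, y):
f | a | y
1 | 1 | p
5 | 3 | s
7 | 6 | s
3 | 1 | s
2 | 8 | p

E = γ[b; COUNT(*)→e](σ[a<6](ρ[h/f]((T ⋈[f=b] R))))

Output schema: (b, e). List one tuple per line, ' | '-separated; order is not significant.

Stepwise |·|:
  T → 5
  R → 6
  (T ⋈[f=b] R) → 3
  ρ[h/f]((T ⋈[f=b] R)) → 3
  σ[a<6](ρ[h/f]((T ⋈[f=b] R))) → 1
  γ[b; COUNT(*)→e](σ[a<6](ρ[h/f]((T ⋈[f=b] R)))) → 1

== RESULT ==
b | e
5 | 1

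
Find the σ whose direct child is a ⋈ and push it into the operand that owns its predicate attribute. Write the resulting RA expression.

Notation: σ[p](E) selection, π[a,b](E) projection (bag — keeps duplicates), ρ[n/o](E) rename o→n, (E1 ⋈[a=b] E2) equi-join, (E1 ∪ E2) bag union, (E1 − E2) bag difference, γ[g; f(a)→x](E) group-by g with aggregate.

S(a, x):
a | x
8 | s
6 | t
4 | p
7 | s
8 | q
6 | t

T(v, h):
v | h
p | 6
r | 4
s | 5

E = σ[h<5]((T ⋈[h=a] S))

σ filters on h, owned by the left side.
E' = (σ[h<5](T) ⋈[h=a] S)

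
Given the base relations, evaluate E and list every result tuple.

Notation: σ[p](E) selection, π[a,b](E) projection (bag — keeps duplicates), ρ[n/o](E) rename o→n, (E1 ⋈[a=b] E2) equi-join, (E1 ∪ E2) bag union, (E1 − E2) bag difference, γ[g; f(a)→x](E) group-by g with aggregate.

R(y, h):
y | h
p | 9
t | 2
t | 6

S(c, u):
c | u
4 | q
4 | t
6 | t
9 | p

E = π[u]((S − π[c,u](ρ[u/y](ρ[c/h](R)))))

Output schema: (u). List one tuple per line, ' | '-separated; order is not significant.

Per-node cardinality:
  S → 4
  R → 3
  ρ[c/h](R) → 3
  ρ[u/y](ρ[c/h](R)) → 3
  π[c,u](ρ[u/y](ρ[c/h](R))) → 3
  (S − π[c,u](ρ[u/y](ρ[c/h](R)))) → 2
  π[u]((S − π[c,u](ρ[u/y](ρ[c/h](R))))) → 2

== RESULT ==
u
q
t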